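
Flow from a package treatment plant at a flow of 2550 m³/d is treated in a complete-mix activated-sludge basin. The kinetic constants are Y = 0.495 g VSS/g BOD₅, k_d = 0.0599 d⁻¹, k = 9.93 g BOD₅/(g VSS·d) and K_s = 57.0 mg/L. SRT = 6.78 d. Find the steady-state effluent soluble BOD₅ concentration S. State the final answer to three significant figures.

For a completely mixed reactor with recycle the Lawrence–McCarty relation gives S = K_s·(1 + k_d·θ_c) / [θ_c·(Y·k − k_d) − 1] = 57.0 × (1 + 0.0599 × 6.78) / [6.78 × (0.495 × 9.93 − 0.0599) − 1] = 80.15 / 31.92 = 2.511 mg/L.

S ≈ 2.51 mg/L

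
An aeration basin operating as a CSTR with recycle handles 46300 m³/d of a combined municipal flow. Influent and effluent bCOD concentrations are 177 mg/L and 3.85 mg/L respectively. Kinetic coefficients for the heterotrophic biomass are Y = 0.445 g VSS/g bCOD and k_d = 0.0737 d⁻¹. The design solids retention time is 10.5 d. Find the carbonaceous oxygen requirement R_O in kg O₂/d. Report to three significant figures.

Correct the yield for decay: Y_obs = Y/(1 + k_d θ_c) = 0.445 / (1 + 0.0737 × 10.5) = 0.445 / 1.774 = 0.2509.
Q·(S₀ − S) = 46300 × (177 − 3.85) × 10⁻³ = 8017 kg/d removed.
Biomass synthesised: P_X = Y_obs × 8017 = 2011 kg VSS/d.
Carbonaceous O₂ demand = substrate oxidised − cell-mass equivalent = 8017 − 1.42 × 2011 = 5161 kg O₂/d.

R_O ≈ 5160 kg O₂/d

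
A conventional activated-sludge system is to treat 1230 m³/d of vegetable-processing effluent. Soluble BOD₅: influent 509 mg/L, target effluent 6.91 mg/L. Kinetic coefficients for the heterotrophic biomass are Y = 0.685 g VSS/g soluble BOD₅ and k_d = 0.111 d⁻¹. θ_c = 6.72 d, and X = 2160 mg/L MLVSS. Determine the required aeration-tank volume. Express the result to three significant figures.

V ≈ 754 m³

Rearranging the biomass balance for a CMAS with decay, V = Y·Q·ΔS·θ_c / [X·(1+k_d θ_c)] = 0.685 × 1230 × (509 − 6.91) × 6.72 / [2160 × (1 + 0.111 × 6.72)] = 2.84×10^6 / 3771 = 753.8 m³.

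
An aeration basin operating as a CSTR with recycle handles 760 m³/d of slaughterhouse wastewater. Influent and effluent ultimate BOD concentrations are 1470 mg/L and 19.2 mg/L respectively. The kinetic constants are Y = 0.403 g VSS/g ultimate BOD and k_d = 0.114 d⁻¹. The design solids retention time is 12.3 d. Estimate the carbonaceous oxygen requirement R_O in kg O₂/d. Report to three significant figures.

The observed yield is Y_obs = Y/(1 + k_d·θ_c) = 0.403 / (1 + 0.114 × 12.3) = 0.403 / 2.402 = 0.1678 g VSS per g ultimate BOD removed.
ΔS = 1470 − 19.2 = 1451 mg/L, so the substrate removal rate is 760 × 1451/1000 = 1103 kg ultimate BOD/d.
Net sludge production P_X = 0.1678 × 1103 = 185.0 kg VSS/d.
R_O = Q·ΔS − 1.42 P_X = 1103 − 262.7 = 839.9 kg O₂/d.

R_O ≈ 840 kg O₂/d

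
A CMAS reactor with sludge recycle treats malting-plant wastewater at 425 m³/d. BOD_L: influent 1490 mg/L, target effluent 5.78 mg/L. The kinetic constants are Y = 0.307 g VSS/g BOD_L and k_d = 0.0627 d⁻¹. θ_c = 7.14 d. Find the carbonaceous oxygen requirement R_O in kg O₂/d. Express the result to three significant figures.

R_O ≈ 441 kg O₂/d

The observed yield is Y_obs = Y/(1 + k_d·θ_c) = 0.307 / (1 + 0.0627 × 7.14) = 0.307 / 1.448 = 0.2121 g VSS per g BOD_L removed.
Mass of BOD_L removed per day: Q(S₀ − S) = 425 × 1484 g/m³ = 630.8 kg/d.
P_X = Y_obs·Q·(S₀ − S) = 0.2121 × 630.8 = 133.8 kg VSS/d.
R_O = Q·ΔS − 1.42 P_X = 630.8 − 190.0 = 440.8 kg O₂/d.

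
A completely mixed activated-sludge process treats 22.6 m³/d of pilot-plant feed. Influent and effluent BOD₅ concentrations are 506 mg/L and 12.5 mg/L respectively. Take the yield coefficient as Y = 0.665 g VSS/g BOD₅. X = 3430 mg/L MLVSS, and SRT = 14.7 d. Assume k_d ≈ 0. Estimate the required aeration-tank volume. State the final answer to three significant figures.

With k_d = 0 the design equation reduces to V = Y Q (S₀−S) θ_c / X = 0.665 × 22.6 × (506 − 12.5) × 14.7 / 3430 = 31.79 m³.

V ≈ 31.8 m³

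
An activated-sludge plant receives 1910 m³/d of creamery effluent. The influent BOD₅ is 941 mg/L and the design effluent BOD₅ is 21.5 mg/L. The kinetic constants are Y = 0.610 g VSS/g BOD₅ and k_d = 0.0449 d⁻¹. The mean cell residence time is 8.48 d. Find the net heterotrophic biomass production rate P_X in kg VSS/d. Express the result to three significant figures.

Correct the yield for decay: Y_obs = Y/(1 + k_d θ_c) = 0.610 / (1 + 0.0449 × 8.48) = 0.610 / 1.381 = 0.4418.
Substrate removed = Q·(S₀ − S) = 1910 m³/d × (941 − 21.5) g/m³ = 1.76×10^6 g/d = 1756 kg/d.
P_X = Y_obs · Q(S₀ − S) = 0.4418 × 1756 = 775.9 kg VSS/d.

P_X ≈ 776 kg VSS/d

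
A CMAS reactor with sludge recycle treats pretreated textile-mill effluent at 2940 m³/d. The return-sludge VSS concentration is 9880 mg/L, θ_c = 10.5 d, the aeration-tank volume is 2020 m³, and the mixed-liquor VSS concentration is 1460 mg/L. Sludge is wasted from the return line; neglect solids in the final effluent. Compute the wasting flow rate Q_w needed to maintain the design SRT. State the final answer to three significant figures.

Q_w ≈ 28.4 m³/d

Wasting from the return line (neglecting effluent solids): Q_w = V·X / (θ_c·X_r) = 2020 × 1460 / (10.5 × 9880) = 28.43 m³/d.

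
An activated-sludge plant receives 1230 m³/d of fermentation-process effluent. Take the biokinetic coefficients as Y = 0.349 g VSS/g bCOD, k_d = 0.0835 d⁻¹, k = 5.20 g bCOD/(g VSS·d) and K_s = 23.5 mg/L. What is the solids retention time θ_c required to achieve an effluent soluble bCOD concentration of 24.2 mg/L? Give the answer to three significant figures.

θ_c ≈ 1.19 d

At the target effluent, Y k S/(K_s+S) = 0.349×5.20×24.2/47.70 = 0.9207 d⁻¹.
θ_c = 1/(μ − k_d) = 1/(0.9207 − 0.0835) = 1/0.8372 = 1.194 d.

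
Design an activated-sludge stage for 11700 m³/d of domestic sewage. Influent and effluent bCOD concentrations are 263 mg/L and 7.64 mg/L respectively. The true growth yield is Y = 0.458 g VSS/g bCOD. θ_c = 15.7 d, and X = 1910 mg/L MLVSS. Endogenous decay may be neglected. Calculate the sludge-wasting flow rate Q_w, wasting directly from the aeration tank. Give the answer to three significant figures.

Q_w ≈ 716 m³/d

V·X = Y·Q·ΔS·θ_c gives V = 0.458 × 11700 × (263 − 7.64) × 15.7 / 1910 = 11248 m³.
For wasting at MLVSS concentration, Q_w = V/θ_c = 11248/15.7 = 716.4 m³/d.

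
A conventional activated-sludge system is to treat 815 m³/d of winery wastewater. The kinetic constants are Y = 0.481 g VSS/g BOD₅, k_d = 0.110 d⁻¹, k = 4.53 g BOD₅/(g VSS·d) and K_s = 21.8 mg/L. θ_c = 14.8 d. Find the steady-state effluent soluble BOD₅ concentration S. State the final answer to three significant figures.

Effluent substrate depends only on kinetics and SRT: S = K_s(1 + k_d θ_c) / [θ_c(Yk − k_d) − 1] = 21.8 × (1 + 0.110 × 14.8) / [14.8 × (0.481 × 4.53 − 0.110) − 1] = 57.29 / 29.62 = 1.934 mg/L.

S ≈ 1.93 mg/L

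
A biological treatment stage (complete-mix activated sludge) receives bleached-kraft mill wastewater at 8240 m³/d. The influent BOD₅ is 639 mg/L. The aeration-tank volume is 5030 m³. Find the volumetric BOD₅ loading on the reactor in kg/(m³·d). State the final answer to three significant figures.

L_v ≈ 1.05 kg BOD₅/(m³·d)

Applied BOD₅ load per unit volume = Q·S₀/V = (8240 × 639/1000)/5030 = 1.047 kg BOD₅·m⁻³·d⁻¹.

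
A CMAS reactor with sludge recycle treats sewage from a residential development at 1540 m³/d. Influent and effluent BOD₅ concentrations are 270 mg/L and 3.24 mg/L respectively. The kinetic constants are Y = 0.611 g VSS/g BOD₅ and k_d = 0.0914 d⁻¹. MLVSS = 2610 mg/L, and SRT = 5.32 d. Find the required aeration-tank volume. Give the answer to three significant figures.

V ≈ 344 m³

From the SRT design equation V = Y Q (S₀−S) θ_c / [X (1 + k_d θ_c)] = 0.611 × 1540 × (270 − 3.24) × 5.32 / [2610 × (1 + 0.0914 × 5.32)] = 1.34×10^6 / 3879 = 344.2 m³.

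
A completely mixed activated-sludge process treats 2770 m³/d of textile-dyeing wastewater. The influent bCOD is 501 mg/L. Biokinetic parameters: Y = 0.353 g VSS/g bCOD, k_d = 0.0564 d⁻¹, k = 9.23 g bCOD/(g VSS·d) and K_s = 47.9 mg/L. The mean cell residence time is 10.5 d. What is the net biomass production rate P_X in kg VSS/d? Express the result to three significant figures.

From the Monod/SRT balance for a CMAS, S = K_s·(1+k_d θ_c)/[θ_c·(Y k − k_d) − 1] = 47.9 × (1 + 0.0564 × 10.5) / [10.5 × (0.353 × 9.23 − 0.0564) − 1] = 76.27 / 32.62 = 2.338 mg/L.
Observed yield with endogenous decay: Y_obs = Y / (1 + k_d·θ_c) = 0.353 / (1 + 0.0564 × 10.5) = 0.353 / 1.592 = 0.2217 g VSS/g bCOD.
Q·(S₀ − S) = 2770 × (501 − 2.34) × 10⁻³ = 1381 kg/d removed.
So the net sludge growth is P_X = 0.2217 × 1381 = 306.2 kg VSS/d.

P_X ≈ 306 kg VSS/d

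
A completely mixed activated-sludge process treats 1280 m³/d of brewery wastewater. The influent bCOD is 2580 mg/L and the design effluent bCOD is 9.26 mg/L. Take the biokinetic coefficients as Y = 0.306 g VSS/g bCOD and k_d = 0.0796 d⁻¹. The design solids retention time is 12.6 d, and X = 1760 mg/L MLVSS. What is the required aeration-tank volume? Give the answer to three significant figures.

Rearranging the biomass balance for a CMAS with decay, V = Y·Q·ΔS·θ_c / [X·(1+k_d θ_c)] = 0.306 × 1280 × (2580 − 9.26) × 12.6 / [1760 × (1 + 0.0796 × 12.6)] = 1.27×10^7 / 3525 = 3599 m³.

V ≈ 3600 m³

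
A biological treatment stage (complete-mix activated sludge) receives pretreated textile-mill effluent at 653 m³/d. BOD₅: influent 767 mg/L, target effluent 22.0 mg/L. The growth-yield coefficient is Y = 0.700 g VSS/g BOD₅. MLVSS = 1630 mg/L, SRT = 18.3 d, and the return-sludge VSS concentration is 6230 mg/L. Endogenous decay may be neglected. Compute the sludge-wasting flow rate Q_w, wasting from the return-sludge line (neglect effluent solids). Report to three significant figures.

Q_w ≈ 54.7 m³/d

With k_d = 0 the design equation reduces to V = Y Q (S₀−S) θ_c / X = 0.700 × 653 × (767 − 22.0) × 18.3 / 1630 = 3823 m³.
Wasting from the return line (neglecting effluent solids): Q_w = V·X / (θ_c·X_r) = 3823 × 1630 / (18.3 × 6230) = 54.66 m³/d.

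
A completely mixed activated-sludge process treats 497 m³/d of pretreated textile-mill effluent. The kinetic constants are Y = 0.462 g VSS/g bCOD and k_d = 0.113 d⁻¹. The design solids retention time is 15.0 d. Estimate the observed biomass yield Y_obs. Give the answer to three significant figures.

Y_obs ≈ 0.171 g VSS/g bCOD

The observed yield is Y_obs = Y/(1 + k_d·θ_c) = 0.462 / (1 + 0.113 × 15.0) = 0.462 / 2.695 = 0.1714 g VSS per g bCOD removed.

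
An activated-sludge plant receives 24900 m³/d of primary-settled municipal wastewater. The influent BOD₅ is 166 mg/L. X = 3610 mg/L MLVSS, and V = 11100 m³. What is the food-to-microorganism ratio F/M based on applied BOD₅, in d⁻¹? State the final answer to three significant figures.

F/M ≈ 0.103 d⁻¹

Food-to-microorganism ratio F/M = Q S₀ / (V X) = 24900 × 166 / (11100 × 3610) = 0.1032 d⁻¹.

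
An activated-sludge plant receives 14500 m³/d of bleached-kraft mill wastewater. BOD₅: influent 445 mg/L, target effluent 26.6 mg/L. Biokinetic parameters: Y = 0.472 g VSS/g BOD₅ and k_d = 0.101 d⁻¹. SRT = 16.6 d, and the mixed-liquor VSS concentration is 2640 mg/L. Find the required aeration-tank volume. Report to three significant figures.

From the SRT design equation V = Y Q (S₀−S) θ_c / [X (1 + k_d θ_c)] = 0.472 × 14500 × (445 − 26.6) × 16.6 / [2640 × (1 + 0.101 × 16.6)] = 4.75×10^7 / 7066 = 6727 m³.

V ≈ 6730 m³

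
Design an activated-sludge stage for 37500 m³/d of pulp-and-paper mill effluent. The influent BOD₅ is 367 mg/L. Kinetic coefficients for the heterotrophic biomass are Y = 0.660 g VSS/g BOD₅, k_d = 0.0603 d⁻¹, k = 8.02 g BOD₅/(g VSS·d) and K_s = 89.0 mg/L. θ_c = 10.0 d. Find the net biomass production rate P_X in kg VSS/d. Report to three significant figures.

P_X ≈ 5620 kg VSS/d

Effluent substrate depends only on kinetics and SRT: S = K_s(1 + k_d θ_c) / [θ_c(Yk − k_d) − 1] = 89.0 × (1 + 0.0603 × 10.0) / [10.0 × (0.660 × 8.02 − 0.0603) − 1] = 142.7 / 51.33 = 2.779 mg/L.
Y_obs = Y / (1 + k_d θ_c) = 0.660 / (1 + 0.0603 × 10.0) = 0.660 / 1.603 = 0.4117.
ΔS = 367 − 2.78 = 364.2 mg/L, so the substrate removal rate is 37500 × 364.2/1000 = 13658 kg BOD₅/d.
Biomass produced: P_X = Y_obs·Q·ΔS = 0.4117 × 13658 ≈ 5623 kg VSS/d.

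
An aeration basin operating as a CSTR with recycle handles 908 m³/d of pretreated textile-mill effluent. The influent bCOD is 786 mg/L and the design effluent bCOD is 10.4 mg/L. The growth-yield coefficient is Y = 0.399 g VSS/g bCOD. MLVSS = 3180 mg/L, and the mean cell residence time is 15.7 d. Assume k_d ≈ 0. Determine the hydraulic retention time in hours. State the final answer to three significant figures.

τ ≈ 36.7 h

Biomass mass balance (decay neglected): V·X = Y·Q·(S₀ − S)·θ_c, so V = 0.399 × 908 × (786 − 10.4) × 15.7 / 3180 = 1387 m³.
τ = V/Q = 1387/908 = 1.528 d, or 36.67 h.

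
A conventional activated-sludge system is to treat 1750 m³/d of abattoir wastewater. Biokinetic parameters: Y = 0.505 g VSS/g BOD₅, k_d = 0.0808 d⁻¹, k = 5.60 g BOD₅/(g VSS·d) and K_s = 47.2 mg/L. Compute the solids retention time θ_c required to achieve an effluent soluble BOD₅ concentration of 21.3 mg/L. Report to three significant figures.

From 1/θ_c = Y·k·S/(K_s + S) − k_d: Y·k·S/(K_s+S) = 0.505 × 5.60 × 21.3 / (47.2 + 21.3) = 0.8794 d⁻¹.
Then 1/θ_c = μ − k_d = 0.8794 − 0.0808 = 0.7986 d⁻¹, giving θ_c = 1.252 d.

θ_c ≈ 1.25 d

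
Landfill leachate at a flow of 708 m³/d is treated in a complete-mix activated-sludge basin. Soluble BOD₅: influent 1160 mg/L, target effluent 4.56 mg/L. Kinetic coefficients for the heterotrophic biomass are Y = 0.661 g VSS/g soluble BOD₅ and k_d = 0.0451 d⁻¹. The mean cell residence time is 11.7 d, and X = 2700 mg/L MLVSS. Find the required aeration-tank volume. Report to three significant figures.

V ≈ 1530 m³

From the SRT design equation V = Y Q (S₀−S) θ_c / [X (1 + k_d θ_c)] = 0.661 × 708 × (1160 − 4.56) × 11.7 / [2700 × (1 + 0.0451 × 11.7)] = 6.33×10^6 / 4125 = 1534 m³.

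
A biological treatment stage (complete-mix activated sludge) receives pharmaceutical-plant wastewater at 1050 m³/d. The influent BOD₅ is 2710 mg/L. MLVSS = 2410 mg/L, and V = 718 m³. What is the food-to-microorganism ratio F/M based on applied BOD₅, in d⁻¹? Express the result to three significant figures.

F/M = Q·S₀ / (V·X) = 1050 × 2710 / (718.0 × 2410) = 1.644 g BOD₅·(g VSS·d)⁻¹.

F/M ≈ 1.64 d⁻¹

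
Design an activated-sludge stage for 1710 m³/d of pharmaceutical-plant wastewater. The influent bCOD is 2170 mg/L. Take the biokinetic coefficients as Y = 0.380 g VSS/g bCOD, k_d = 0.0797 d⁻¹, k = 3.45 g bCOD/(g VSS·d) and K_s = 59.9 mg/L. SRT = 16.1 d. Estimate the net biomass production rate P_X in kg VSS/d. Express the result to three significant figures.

From the Monod/SRT balance for a CMAS, S = K_s·(1+k_d θ_c)/[θ_c·(Y k − k_d) − 1] = 59.9 × (1 + 0.0797 × 16.1) / [16.1 × (0.380 × 3.45 − 0.0797) − 1] = 136.8 / 18.82 = 7.265 mg/L.
The observed yield is Y_obs = Y/(1 + k_d·θ_c) = 0.380 / (1 + 0.0797 × 16.1) = 0.380 / 2.283 = 0.1664 g VSS per g bCOD removed.
Mass of bCOD removed per day: Q(S₀ − S) = 1710 × 2163 g/m³ = 3698 kg/d.
P_X = Y_obs · Q(S₀ − S) = 0.1664 × 3698 = 615.5 kg VSS/d.

P_X ≈ 616 kg VSS/d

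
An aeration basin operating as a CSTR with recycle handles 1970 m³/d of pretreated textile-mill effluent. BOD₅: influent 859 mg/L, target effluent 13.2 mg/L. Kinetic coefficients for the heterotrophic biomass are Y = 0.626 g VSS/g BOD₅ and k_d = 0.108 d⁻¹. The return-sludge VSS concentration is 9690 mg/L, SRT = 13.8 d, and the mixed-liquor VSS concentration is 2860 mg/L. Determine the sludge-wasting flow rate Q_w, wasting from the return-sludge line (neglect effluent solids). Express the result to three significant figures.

Rearranging the biomass balance for a CMAS with decay, V = Y·Q·ΔS·θ_c / [X·(1+k_d θ_c)] = 0.626 × 1970 × (859 − 13.2) × 13.8 / [2860 × (1 + 0.108 × 13.8)] = 1.44×10^7 / 7123 = 2021 m³.
θ_c = V·X/(Q_w·X_r) when wasting from the recycle, so Q_w = V·X/(θ_c·X_r) = 2021 × 2860 / (13.8 × 9690) = 43.22 m³/d.

Q_w ≈ 43.2 m³/d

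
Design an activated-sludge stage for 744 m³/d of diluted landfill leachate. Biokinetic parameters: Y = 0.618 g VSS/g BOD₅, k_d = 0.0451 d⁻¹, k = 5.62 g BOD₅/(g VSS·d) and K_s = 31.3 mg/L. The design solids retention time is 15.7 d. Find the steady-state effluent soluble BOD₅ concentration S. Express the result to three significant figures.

S ≈ 1.01 mg/L

From the Monod/SRT balance for a CMAS, S = K_s·(1+k_d θ_c)/[θ_c·(Y k − k_d) − 1] = 31.3 × (1 + 0.0451 × 15.7) / [15.7 × (0.618 × 5.62 − 0.0451) − 1] = 53.46 / 52.82 = 1.012 mg/L.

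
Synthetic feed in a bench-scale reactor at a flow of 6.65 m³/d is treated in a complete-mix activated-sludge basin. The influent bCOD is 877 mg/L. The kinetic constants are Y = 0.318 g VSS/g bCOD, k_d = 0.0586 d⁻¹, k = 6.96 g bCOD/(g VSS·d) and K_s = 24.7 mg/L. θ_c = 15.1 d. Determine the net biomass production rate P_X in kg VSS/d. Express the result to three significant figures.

P_X ≈ 0.982 kg VSS/d

From the Monod/SRT balance for a CMAS, S = K_s·(1+k_d θ_c)/[θ_c·(Y k − k_d) − 1] = 24.7 × (1 + 0.0586 × 15.1) / [15.1 × (0.318 × 6.96 − 0.0586) − 1] = 46.56 / 31.54 = 1.476 mg/L.
Correct the yield for decay: Y_obs = Y/(1 + k_d θ_c) = 0.318 / (1 + 0.0586 × 15.1) = 0.318 / 1.885 = 0.1687.
Substrate removed = Q·(S₀ − S) = 6.65 m³/d × (877 − 1.48) g/m³ = 5.82×10^3 g/d = 5.822 kg/d.
Biomass produced: P_X = Y_obs·Q·ΔS = 0.1687 × 5.822 ≈ 0.9823 kg VSS/d.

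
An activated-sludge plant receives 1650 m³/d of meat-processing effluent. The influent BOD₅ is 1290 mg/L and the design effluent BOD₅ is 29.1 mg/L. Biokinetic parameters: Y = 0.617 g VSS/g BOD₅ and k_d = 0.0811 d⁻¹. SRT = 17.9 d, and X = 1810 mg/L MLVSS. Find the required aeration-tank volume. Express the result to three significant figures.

V ≈ 5180 m³

Steady-state biomass mass balance: V·X·(1 + k_d·θ_c) = Y·Q·(S₀ − S)·θ_c, so V = 0.617 × 1650 × (1290 − 29.1) × 17.9 / [1810 × (1 + 0.0811 × 17.9)] = 2.3×10^7 / 4438 = 5178 m³.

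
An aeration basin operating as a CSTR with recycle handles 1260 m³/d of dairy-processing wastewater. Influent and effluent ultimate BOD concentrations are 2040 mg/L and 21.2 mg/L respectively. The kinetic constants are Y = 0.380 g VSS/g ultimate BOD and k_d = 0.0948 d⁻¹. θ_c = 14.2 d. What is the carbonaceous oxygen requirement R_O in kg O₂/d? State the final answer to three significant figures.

Observed yield with endogenous decay: Y_obs = Y / (1 + k_d·θ_c) = 0.380 / (1 + 0.0948 × 14.2) = 0.380 / 2.346 = 0.1620 g VSS/g ultimate BOD.
Mass of ultimate BOD removed per day: Q(S₀ − S) = 1260 × 2019 g/m³ = 2544 kg/d.
Biomass synthesised: P_X = Y_obs × 2544 = 412.0 kg VSS/d.
Carbonaceous O₂ demand = substrate oxidised − cell-mass equivalent = 2544 − 1.42 × 412.0 = 1959 kg O₂/d.

R_O ≈ 1960 kg O₂/d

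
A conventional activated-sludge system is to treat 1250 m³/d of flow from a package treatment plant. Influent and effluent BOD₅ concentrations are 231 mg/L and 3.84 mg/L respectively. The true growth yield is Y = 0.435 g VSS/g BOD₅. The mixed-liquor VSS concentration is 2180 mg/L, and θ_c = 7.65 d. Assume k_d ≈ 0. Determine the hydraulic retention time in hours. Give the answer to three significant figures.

V·X = Y·Q·ΔS·θ_c gives V = 0.435 × 1250 × (231 − 3.84) × 7.65 / 2180 = 433.4 m³.
τ = V/Q = 433.4/1250 = 0.3468 d, or 8.322 h.

τ ≈ 8.32 h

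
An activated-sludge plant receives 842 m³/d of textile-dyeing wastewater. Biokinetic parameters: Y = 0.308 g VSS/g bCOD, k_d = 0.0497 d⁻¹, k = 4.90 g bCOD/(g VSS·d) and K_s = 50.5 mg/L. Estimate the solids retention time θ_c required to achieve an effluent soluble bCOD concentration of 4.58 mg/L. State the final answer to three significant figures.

θ_c ≈ 13.2 d

At the target effluent, Y k S/(K_s+S) = 0.308×4.90×4.58/55.08 = 0.1255 d⁻¹.
Then 1/θ_c = μ − k_d = 0.1255 − 0.0497 = 0.07579 d⁻¹, giving θ_c = 13.19 d.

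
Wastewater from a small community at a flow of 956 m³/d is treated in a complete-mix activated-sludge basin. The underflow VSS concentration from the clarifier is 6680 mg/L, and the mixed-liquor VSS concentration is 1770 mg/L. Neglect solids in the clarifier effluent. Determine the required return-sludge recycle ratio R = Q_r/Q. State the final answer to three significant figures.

R ≈ 0.360

Solids balance on the clarifier gives (1+R)X = R·X_r, so R = X/(X_r − X) = 1770 / (6680 − 1770) = 0.3605.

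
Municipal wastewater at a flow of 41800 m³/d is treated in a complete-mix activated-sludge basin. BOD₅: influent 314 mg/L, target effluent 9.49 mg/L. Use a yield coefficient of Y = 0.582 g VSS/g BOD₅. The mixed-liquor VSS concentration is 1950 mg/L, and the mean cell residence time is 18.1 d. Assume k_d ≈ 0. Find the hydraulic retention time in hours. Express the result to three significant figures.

With k_d = 0 the design equation reduces to V = Y Q (S₀−S) θ_c / X = 0.582 × 41800 × (314 − 9.49) × 18.1 / 1950 = 68761 m³.
HRT = V/Q = 68761 m³ / 41800 m³·d⁻¹ = 1.645 d × 24 = 39.48 h.

τ ≈ 39.5 h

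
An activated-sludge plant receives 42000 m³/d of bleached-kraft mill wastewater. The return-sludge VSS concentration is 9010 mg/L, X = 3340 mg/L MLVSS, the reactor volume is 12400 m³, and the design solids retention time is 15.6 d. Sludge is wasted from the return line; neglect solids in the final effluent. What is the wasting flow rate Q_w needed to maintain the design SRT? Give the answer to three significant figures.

Q_w = (V·X)/(θ_c X_r) = 12400 × 3340 / (15.6 × 9010) = 294.7 m³/d.

Q_w ≈ 295 m³/d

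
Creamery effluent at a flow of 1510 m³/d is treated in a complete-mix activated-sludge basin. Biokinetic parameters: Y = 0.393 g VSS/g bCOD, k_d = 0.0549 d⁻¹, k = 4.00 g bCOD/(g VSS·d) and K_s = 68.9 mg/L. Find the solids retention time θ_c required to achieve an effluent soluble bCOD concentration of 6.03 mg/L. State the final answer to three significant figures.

θ_c ≈ 14.0 d

At the target effluent, Y k S/(K_s+S) = 0.393×4.00×6.03/74.93 = 0.1265 d⁻¹.
1/θ_c = 0.1265 − 0.0549 = 0.07161 d⁻¹, so θ_c = 13.97 d.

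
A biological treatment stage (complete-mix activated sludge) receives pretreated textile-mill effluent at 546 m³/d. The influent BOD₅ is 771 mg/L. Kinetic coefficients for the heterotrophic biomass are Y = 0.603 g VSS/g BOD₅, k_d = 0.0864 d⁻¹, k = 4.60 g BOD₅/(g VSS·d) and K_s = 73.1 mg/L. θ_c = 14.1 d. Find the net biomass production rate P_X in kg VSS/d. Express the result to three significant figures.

For a completely mixed reactor with recycle the Lawrence–McCarty relation gives S = K_s·(1 + k_d·θ_c) / [θ_c·(Y·k − k_d) − 1] = 73.1 × (1 + 0.0864 × 14.1) / [14.1 × (0.603 × 4.60 − 0.0864) − 1] = 162.2 / 36.89 = 4.395 mg/L.
Observed yield with endogenous decay: Y_obs = Y / (1 + k_d·θ_c) = 0.603 / (1 + 0.0864 × 14.1) = 0.603 / 2.218 = 0.2718 g VSS/g BOD₅.
ΔS = 771 − 4.40 = 766.6 mg/L, so the substrate removal rate is 546 × 766.6/1000 = 418.6 kg BOD₅/d.
Net biomass production P_X = Y_obs × Q·(S₀ − S) = 0.2718 × 418.6 = 113.8 kg VSS/d.

P_X ≈ 114 kg VSS/d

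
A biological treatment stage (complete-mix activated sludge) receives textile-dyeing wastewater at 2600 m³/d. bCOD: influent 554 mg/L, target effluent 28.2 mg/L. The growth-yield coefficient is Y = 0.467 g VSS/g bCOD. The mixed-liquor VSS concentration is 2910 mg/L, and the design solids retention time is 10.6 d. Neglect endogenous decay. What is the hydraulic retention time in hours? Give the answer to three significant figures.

V·X = Y·Q·ΔS·θ_c gives V = 0.467 × 2600 × (554 − 28.2) × 10.6 / 2910 = 2326 m³.
τ = V/Q = 2326/2600 = 0.8944 d, or 21.47 h.

τ ≈ 21.5 h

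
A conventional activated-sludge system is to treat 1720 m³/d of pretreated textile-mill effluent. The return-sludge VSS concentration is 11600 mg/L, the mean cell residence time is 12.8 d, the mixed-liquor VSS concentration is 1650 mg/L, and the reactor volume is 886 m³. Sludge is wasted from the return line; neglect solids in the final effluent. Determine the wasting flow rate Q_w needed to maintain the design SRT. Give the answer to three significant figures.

θ_c = V·X/(Q_w·X_r) when wasting from the recycle, so Q_w = V·X/(θ_c·X_r) = 886.0 × 1650 / (12.8 × 11600) = 9.846 m³/d.

Q_w ≈ 9.85 m³/d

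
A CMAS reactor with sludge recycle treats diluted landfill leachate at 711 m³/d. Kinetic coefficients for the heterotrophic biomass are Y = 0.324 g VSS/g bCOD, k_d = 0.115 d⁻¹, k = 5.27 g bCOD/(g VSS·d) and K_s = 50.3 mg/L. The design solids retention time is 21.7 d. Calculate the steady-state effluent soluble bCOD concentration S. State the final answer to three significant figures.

S ≈ 5.24 mg/L

For a completely mixed reactor with recycle the Lawrence–McCarty relation gives S = K_s·(1 + k_d·θ_c) / [θ_c·(Y·k − k_d) − 1] = 50.3 × (1 + 0.115 × 21.7) / [21.7 × (0.324 × 5.27 − 0.115) − 1] = 175.8 / 33.56 = 5.240 mg/L.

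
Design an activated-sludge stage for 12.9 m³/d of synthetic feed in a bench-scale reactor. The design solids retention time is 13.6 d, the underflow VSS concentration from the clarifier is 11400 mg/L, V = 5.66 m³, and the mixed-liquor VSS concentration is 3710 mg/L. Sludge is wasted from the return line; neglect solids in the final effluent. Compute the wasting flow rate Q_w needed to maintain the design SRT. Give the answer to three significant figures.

θ_c = V·X/(Q_w·X_r) when wasting from the recycle, so Q_w = V·X/(θ_c·X_r) = 5.660 × 3710 / (13.6 × 11400) = 0.1354 m³/d.

Q_w ≈ 0.135 m³/d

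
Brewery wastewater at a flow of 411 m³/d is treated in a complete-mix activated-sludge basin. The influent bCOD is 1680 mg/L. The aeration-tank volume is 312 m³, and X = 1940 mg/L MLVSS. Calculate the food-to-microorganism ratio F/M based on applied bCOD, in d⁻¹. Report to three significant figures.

F/M = applied load / biomass = Q·S₀/(V·X) = 411 × 1680 / (312.0 × 1940) = 1.141 d⁻¹.

F/M ≈ 1.14 d⁻¹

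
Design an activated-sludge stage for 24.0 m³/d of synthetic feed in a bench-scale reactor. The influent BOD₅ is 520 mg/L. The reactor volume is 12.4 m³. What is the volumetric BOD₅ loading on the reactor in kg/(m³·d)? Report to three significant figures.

L_v ≈ 1.01 kg BOD₅/(m³·d)

L_v = Q S₀ / V = 24.0 × 520 × 10⁻³ / 12.40 = 1.006 kg/(m³·d).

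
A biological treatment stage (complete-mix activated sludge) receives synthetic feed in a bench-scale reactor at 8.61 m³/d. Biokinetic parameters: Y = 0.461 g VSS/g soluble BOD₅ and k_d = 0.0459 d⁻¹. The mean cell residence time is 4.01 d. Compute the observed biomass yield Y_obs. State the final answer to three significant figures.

Observed yield with endogenous decay: Y_obs = Y / (1 + k_d·θ_c) = 0.461 / (1 + 0.0459 × 4.01) = 0.461 / 1.184 = 0.3893 g VSS/g soluble BOD₅.

Y_obs ≈ 0.389 g VSS/g soluble BOD₅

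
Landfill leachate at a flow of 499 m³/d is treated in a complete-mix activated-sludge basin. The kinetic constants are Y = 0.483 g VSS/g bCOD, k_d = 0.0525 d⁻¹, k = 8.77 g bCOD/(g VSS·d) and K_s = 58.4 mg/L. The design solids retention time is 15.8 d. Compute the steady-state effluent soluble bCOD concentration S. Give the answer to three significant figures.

From the Monod/SRT balance for a CMAS, S = K_s·(1+k_d θ_c)/[θ_c·(Y k − k_d) − 1] = 58.4 × (1 + 0.0525 × 15.8) / [15.8 × (0.483 × 8.77 − 0.0525) − 1] = 106.8 / 65.10 = 1.641 mg/L.

S ≈ 1.64 mg/L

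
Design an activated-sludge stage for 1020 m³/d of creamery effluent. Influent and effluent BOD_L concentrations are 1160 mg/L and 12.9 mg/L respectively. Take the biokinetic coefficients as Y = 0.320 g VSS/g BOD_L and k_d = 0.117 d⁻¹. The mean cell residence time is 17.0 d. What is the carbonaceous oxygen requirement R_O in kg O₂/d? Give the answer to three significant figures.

R_O ≈ 992 kg O₂/d

Y_obs = Y / (1 + k_d θ_c) = 0.320 / (1 + 0.117 × 17.0) = 0.320 / 2.989 = 0.1071.
Mass of BOD_L removed per day: Q(S₀ − S) = 1020 × 1147 g/m³ = 1170 kg/d.
P_X = Y_obs·Q·(S₀ − S) = 0.1071 × 1170 = 125.3 kg VSS/d.
R_O = Q·(S₀ − S) − 1.42·P_X = 1170 − 1.42 × 125.3 = 992.2 kg O₂/d.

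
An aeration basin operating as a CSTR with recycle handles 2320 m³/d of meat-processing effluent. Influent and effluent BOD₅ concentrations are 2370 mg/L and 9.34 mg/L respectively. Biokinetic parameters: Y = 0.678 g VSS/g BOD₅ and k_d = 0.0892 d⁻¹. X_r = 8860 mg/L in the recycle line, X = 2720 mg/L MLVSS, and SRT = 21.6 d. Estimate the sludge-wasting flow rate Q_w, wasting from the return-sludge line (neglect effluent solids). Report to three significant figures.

From the SRT design equation V = Y Q (S₀−S) θ_c / [X (1 + k_d θ_c)] = 0.678 × 2320 × (2370 − 9.34) × 21.6 / [2720 × (1 + 0.0892 × 21.6)] = 8.02×10^7 / 7961 = 10075 m³.
Q_w = (V·X)/(θ_c X_r) = 10075 × 2720 / (21.6 × 8860) = 143.2 m³/d.

Q_w ≈ 143 m³/d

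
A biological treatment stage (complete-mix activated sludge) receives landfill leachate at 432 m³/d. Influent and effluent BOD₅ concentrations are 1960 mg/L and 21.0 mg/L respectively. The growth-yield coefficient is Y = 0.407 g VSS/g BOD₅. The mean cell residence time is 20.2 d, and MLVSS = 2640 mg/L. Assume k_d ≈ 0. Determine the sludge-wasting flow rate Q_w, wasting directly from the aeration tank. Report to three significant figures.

V·X = Y·Q·ΔS·θ_c gives V = 0.407 × 432 × (1960 − 21.0) × 20.2 / 2640 = 2609 m³.
Wasting from the aeration tank: Q_w = V / θ_c = 2609 / 20.2 = 129.1 m³/d.

Q_w ≈ 129 m³/d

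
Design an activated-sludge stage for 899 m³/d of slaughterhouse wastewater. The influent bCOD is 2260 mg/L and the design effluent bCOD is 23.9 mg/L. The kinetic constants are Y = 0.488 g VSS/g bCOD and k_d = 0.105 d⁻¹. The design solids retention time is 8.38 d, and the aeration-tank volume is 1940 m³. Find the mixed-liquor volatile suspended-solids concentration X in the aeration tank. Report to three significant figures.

X = Y·Q·ΔS·θ_c / [V·(1 + k_d θ_c)] = 0.488 × 899 × (2260 − 23.9) × 8.38 / [1940 × (1 + 0.105 × 8.38)] = 2254 mg/L.

X ≈ 2250 mg/L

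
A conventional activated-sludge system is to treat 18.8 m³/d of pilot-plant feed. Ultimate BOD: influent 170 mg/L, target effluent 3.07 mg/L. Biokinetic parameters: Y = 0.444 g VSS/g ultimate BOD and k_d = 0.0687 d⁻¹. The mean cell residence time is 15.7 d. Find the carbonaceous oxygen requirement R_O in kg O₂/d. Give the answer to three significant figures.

The observed yield is Y_obs = Y/(1 + k_d·θ_c) = 0.444 / (1 + 0.0687 × 15.7) = 0.444 / 2.079 = 0.2136 g VSS per g ultimate BOD removed.
Q·(S₀ − S) = 18.8 × (170 − 3.07) × 10⁻³ = 3.138 kg/d removed.
P_X = Y_obs·Q·(S₀ − S) = 0.2136 × 3.138 = 0.6704 kg VSS/d.
R_O = Q·(S₀ − S) − 1.42·P_X = 3.138 − 1.42 × 0.6704 = 2.186 kg O₂/d.

R_O ≈ 2.19 kg O₂/d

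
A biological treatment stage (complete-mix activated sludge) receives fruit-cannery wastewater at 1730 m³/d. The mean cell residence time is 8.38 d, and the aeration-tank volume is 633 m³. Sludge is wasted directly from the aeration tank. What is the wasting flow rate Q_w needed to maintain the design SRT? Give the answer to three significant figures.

Q_w ≈ 75.5 m³/d

For wasting at MLVSS concentration, Q_w = V/θ_c = 633.0/8.38 = 75.54 m³/d.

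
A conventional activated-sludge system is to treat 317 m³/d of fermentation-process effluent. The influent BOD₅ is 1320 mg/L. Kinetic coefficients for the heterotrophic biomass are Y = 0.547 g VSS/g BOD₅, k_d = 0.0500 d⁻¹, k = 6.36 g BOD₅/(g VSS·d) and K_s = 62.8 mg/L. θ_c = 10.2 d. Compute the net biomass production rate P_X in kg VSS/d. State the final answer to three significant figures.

P_X ≈ 151 kg VSS/d

From the Monod/SRT balance for a CMAS, S = K_s·(1+k_d θ_c)/[θ_c·(Y k − k_d) − 1] = 62.8 × (1 + 0.0500 × 10.2) / [10.2 × (0.547 × 6.36 − 0.0500) − 1] = 94.83 / 33.97 = 2.791 mg/L.
The observed yield is Y_obs = Y/(1 + k_d·θ_c) = 0.547 / (1 + 0.0500 × 10.2) = 0.547 / 1.510 = 0.3623 g VSS per g BOD₅ removed.
Substrate removed = Q·(S₀ − S) = 317 m³/d × (1320 − 2.79) g/m³ = 4.18×10^5 g/d = 417.6 kg/d.
P_X = Y_obs · Q(S₀ − S) = 0.3623 × 417.6 = 151.3 kg VSS/d.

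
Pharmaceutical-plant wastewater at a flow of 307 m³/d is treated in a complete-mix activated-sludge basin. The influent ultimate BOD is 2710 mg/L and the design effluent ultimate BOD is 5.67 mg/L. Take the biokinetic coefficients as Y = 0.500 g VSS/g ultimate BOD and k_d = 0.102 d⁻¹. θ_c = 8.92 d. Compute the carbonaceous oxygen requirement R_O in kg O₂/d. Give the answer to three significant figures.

R_O ≈ 522 kg O₂/d

The observed yield is Y_obs = Y/(1 + k_d·θ_c) = 0.500 / (1 + 0.102 × 8.92) = 0.500 / 1.910 = 0.2618 g VSS per g ultimate BOD removed.
Q·(S₀ − S) = 307 × (2710 − 5.67) × 10⁻³ = 830.2 kg/d removed.
Biomass synthesised: P_X = Y_obs × 830.2 = 217.4 kg VSS/d.
R_O = Q·(S₀ − S) − 1.42·P_X = 830.2 − 1.42 × 217.4 = 521.6 kg O₂/d.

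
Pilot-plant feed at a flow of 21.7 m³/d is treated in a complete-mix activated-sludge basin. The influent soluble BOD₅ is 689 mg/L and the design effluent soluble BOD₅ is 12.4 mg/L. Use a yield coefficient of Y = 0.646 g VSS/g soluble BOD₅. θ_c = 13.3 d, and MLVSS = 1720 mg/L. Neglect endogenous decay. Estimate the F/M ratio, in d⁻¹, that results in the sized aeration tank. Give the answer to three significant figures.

F/M ≈ 0.119 d⁻¹

With k_d = 0 the design equation reduces to V = Y Q (S₀−S) θ_c / X = 0.646 × 21.7 × (689 − 12.4) × 13.3 / 1720 = 73.34 m³.
F/M = Q·S₀ / (V·X) = 21.7 × 689 / (73.34 × 1720) = 0.1185 g soluble BOD₅·(g VSS·d)⁻¹.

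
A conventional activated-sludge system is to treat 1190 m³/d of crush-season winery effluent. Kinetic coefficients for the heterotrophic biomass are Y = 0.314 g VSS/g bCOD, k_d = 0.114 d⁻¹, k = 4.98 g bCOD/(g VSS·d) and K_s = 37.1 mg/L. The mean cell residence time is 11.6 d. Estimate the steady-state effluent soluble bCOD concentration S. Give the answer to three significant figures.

S ≈ 5.45 mg/L

Effluent substrate depends only on kinetics and SRT: S = K_s(1 + k_d θ_c) / [θ_c(Yk − k_d) − 1] = 37.1 × (1 + 0.114 × 11.6) / [11.6 × (0.314 × 4.98 − 0.114) − 1] = 86.16 / 15.82 = 5.447 mg/L.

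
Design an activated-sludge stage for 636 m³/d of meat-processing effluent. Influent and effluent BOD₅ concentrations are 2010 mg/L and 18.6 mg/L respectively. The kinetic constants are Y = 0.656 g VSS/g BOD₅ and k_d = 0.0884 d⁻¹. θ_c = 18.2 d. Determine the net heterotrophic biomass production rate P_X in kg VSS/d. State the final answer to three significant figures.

The observed yield is Y_obs = Y/(1 + k_d·θ_c) = 0.656 / (1 + 0.0884 × 18.2) = 0.656 / 2.609 = 0.2514 g VSS per g BOD₅ removed.
Mass of BOD₅ removed per day: Q(S₀ − S) = 636 × 1991 g/m³ = 1267 kg/d.
Biomass produced: P_X = Y_obs·Q·ΔS = 0.2514 × 1267 ≈ 318.5 kg VSS/d.

P_X ≈ 318 kg VSS/d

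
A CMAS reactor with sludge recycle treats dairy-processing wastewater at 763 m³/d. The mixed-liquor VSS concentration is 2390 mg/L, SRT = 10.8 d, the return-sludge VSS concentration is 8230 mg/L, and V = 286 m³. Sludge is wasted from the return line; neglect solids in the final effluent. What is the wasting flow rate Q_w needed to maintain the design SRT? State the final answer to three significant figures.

Q_w ≈ 7.69 m³/d

Q_w = (V·X)/(θ_c X_r) = 286.0 × 2390 / (10.8 × 8230) = 7.690 m³/d.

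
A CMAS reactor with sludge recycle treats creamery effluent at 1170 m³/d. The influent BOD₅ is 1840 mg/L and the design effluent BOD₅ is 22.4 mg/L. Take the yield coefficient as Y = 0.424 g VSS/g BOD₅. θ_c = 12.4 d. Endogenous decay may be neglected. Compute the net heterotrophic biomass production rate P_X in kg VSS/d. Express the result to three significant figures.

P_X ≈ 902 kg VSS/d

With endogenous decay neglected, the observed yield equals the true yield: Y_obs = Y = 0.424 g VSS/g BOD₅.
Substrate removed = Q·(S₀ − S) = 1170 m³/d × (1840 − 22.4) g/m³ = 2.13×10^6 g/d = 2127 kg/d.
So the net sludge growth is P_X = 0.4240 × 2127 = 901.7 kg VSS/d.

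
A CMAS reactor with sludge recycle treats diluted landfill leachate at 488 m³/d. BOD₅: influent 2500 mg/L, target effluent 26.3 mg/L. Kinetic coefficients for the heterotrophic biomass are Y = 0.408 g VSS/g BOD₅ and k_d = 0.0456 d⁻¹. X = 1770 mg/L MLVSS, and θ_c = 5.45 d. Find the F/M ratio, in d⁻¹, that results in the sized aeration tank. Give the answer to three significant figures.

From the SRT design equation V = Y Q (S₀−S) θ_c / [X (1 + k_d θ_c)] = 0.408 × 488 × (2500 − 26.3) × 5.45 / [1770 × (1 + 0.0456 × 5.45)] = 2.68×10^6 / 2210 = 1215 m³.
F/M = applied load / biomass = Q·S₀/(V·X) = 488 × 2500 / (1215 × 1770) = 0.5675 d⁻¹.

F/M ≈ 0.567 d⁻¹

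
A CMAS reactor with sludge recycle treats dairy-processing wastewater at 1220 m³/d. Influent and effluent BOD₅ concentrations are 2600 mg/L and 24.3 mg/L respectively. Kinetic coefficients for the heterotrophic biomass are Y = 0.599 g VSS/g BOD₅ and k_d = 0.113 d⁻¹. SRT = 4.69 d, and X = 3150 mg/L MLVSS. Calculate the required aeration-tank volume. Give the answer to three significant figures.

From the SRT design equation V = Y Q (S₀−S) θ_c / [X (1 + k_d θ_c)] = 0.599 × 1220 × (2600 − 24.3) × 4.69 / [3150 × (1 + 0.113 × 4.69)] = 8.83×10^6 / 4819 = 1832 m³.

V ≈ 1830 m³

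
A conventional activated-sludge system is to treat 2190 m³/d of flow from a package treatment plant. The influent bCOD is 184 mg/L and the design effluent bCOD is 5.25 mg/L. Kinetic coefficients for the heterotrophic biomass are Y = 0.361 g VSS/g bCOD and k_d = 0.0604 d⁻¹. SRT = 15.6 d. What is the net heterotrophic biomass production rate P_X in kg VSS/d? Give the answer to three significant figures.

P_X ≈ 72.8 kg VSS/d

The observed yield is Y_obs = Y/(1 + k_d·θ_c) = 0.361 / (1 + 0.0604 × 15.6) = 0.361 / 1.942 = 0.1859 g VSS per g bCOD removed.
Substrate removed = Q·(S₀ − S) = 2190 m³/d × (184 − 5.25) g/m³ = 3.91×10^5 g/d = 391.5 kg/d.
Net biomass production P_X = Y_obs × Q·(S₀ − S) = 0.1859 × 391.5 = 72.76 kg VSS/d.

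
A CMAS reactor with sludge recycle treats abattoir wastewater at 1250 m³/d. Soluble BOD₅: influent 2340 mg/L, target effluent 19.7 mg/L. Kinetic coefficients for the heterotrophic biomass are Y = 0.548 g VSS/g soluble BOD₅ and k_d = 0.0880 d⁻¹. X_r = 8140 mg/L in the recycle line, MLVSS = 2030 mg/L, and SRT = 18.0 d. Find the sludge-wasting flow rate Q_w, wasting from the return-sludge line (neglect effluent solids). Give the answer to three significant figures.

Steady-state biomass mass balance: V·X·(1 + k_d·θ_c) = Y·Q·(S₀ − S)·θ_c, so V = 0.548 × 1250 × (2340 − 19.7) × 18.0 / [2030 × (1 + 0.0880 × 18.0)] = 2.86×10^7 / 5246 = 5454 m³.
θ_c = V·X/(Q_w·X_r) when wasting from the recycle, so Q_w = V·X/(θ_c·X_r) = 5454 × 2030 / (18.0 × 8140) = 75.56 m³/d.

Q_w ≈ 75.6 m³/d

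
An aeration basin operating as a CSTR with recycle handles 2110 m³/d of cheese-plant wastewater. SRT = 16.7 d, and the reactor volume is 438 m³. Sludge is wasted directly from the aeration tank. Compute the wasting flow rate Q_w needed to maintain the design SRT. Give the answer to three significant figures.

Q_w ≈ 26.2 m³/d

For wasting at MLVSS concentration, Q_w = V/θ_c = 438.0/16.7 = 26.23 m³/d.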